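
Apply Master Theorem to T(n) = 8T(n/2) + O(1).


a=8, b=2, c=0. log_2(8)=3 > c=0. Case 1: O(n^log_b(a)) = O(n^3)
Complexity: O(n^3)


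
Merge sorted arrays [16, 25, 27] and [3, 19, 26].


Compare heads, take smaller each step.
Merged: [3, 16, 19, 25, 26, 27]


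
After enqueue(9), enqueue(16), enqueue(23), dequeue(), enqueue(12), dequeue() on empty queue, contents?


enqueue(9) -> [9]
enqueue(16) -> [9, 16]
enqueue(23) -> [9, 16, 23]
dequeue() returns 9 -> [16, 23]
enqueue(12) -> [16, 23, 12]
dequeue() returns 16 -> [23, 12]
Final queue (front to back): [23, 12]


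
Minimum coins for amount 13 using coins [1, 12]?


dp[0]=0; dp[i]=1+min(dp[i-c] for c in coins)
...dp[8]=8, dp[9]=9, dp[10]=10, dp[11]=11, dp[12]=1, dp[13]=2
Minimum coins for 13 = 2


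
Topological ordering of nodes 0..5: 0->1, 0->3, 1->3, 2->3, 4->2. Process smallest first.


Kahn's algorithm, process smallest node first
Order: [0, 1, 4, 2, 3, 5]


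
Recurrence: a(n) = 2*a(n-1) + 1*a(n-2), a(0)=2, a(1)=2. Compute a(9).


Build bottom-up:
...a(7)=478, a(8)=1154, a(9)=2*1154+1*478=2786


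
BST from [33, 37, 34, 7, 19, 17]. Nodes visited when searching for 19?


BST root = 33
Search for 19: compare at each node
Path: [33, 7, 19]


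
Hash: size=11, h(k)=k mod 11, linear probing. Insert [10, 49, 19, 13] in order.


Insertions: 10->slot 10; 49->slot 5; 19->slot 8; 13->slot 2
Table: [None, None, 13, None, None, 49, None, None, 19, None, 10]


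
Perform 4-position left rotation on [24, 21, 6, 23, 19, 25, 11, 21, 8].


Left rotate by 4: [19, 25, 11, 21, 8, 24, 21, 6, 23]


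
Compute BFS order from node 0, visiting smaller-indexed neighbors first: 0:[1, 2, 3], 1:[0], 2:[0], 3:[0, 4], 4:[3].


BFS queue: start with [0]
Visit order: [0, 1, 2, 3, 4]


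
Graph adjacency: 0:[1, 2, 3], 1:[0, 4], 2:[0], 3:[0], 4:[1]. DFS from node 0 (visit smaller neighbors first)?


DFS stack-based: start with [0]
Visit order: [0, 1, 4, 2, 3]


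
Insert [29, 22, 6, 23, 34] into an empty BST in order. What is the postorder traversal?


Root = 29; build tree by BST insertion.
Postorder traversal: [6, 23, 22, 34, 29]


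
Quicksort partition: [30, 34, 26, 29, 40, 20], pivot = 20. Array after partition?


Elements <= 20 go left of pivot.
Result: [20, 34, 26, 29, 40, 30], pivot at index 0


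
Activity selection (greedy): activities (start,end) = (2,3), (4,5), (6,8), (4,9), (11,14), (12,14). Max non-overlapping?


Greedy: pick earliest-ending, then skip overlaps.
Selected (4 activities): [(2, 3), (4, 5), (6, 8), (11, 14)]


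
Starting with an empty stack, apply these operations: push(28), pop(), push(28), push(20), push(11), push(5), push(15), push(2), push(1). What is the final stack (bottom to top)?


push(28) -> [28]
pop() returns 28 -> []
push(28) -> [28]
push(20) -> [28, 20]
push(11) -> [28, 20, 11]
push(5) -> [28, 20, 11, 5]
push(15) -> [28, 20, 11, 5, 15]
push(2) -> [28, 20, 11, 5, 15, 2]
push(1) -> [28, 20, 11, 5, 15, 2, 1]
Final stack (bottom to top): [28, 20, 11, 5, 15, 2, 1]


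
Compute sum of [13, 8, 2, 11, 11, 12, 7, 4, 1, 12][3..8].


Prefix sums: [0, 13, 21, 23, 34, 45, 57, 64, 68, 69, 81]
Sum[3..8] = prefix[9] - prefix[3] = 69 - 23 = 46


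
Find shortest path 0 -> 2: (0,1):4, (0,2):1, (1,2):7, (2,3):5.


Dijkstra from 0:
Distances: {0: 0, 1: 4, 2: 1, 3: 6}
Shortest distance to 2 = 1, path = [0, 2]


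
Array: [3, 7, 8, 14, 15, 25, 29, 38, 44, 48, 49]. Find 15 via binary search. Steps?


Search for 15:
[0,10] mid=5 arr[5]=25
[0,4] mid=2 arr[2]=8
[3,4] mid=3 arr[3]=14
[4,4] mid=4 arr[4]=15
Total: 4 comparisons


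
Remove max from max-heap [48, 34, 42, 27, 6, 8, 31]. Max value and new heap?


Max = 48
Replace root with last, heapify down
Resulting heap: [42, 34, 31, 27, 6, 8]


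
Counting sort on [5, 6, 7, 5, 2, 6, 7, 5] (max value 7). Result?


Count array: [0, 0, 1, 0, 0, 3, 2, 2]
Reconstruct: [2, 5, 5, 5, 6, 6, 7, 7]


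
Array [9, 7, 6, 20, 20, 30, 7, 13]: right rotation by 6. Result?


Right rotate by 6: [6, 20, 20, 30, 7, 13, 9, 7]


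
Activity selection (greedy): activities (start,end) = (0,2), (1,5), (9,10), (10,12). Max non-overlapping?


Greedy: pick earliest-ending, then skip overlaps.
Selected (3 activities): [(0, 2), (9, 10), (10, 12)]


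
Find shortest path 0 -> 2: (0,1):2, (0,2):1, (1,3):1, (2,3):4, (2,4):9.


Dijkstra from 0:
Distances: {0: 0, 1: 2, 2: 1, 3: 3, 4: 10}
Shortest distance to 2 = 1, path = [0, 2]


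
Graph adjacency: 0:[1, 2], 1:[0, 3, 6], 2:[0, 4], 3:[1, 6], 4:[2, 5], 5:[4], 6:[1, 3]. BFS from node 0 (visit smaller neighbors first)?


BFS queue: start with [0]
Visit order: [0, 1, 2, 3, 6, 4, 5]


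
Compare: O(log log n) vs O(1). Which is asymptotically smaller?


constant grows slower than double-logarithmic
O(1) is asymptotically smaller; O(log log n) grows faster


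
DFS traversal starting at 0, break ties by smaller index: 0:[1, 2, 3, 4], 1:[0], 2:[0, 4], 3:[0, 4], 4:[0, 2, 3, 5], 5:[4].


DFS stack-based: start with [0]
Visit order: [0, 1, 2, 4, 3, 5]


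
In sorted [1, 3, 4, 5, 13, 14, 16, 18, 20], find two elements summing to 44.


Two pointers: lo=0, hi=8
No pair sums to 44


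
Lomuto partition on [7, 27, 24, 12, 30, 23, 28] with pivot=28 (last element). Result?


Elements <= 28 go left of pivot.
Result: [7, 27, 24, 12, 23, 28, 30], pivot at index 5


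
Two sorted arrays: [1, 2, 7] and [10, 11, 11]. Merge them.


Compare heads, take smaller each step.
Merged: [1, 2, 7, 10, 11, 11]


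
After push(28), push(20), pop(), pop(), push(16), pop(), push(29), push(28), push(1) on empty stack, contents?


push(28) -> [28]
push(20) -> [28, 20]
pop() returns 20 -> [28]
pop() returns 28 -> []
push(16) -> [16]
pop() returns 16 -> []
push(29) -> [29]
push(28) -> [29, 28]
push(1) -> [29, 28, 1]
Final stack (bottom to top): [29, 28, 1]


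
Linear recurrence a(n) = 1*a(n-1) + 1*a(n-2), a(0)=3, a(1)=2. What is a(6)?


Build bottom-up:
...a(4)=12, a(5)=19, a(6)=1*19+1*12=31


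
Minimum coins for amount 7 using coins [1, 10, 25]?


dp[0]=0; dp[i]=1+min(dp[i-c] for c in coins)
...dp[2]=2, dp[3]=3, dp[4]=4, dp[5]=5, dp[6]=6, dp[7]=7
Minimum coins for 7 = 7


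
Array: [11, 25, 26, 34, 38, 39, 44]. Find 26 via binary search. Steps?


Search for 26:
[0,6] mid=3 arr[3]=34
[0,2] mid=1 arr[1]=25
[2,2] mid=2 arr[2]=26
Total: 3 comparisons


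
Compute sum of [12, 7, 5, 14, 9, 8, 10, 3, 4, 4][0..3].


Prefix sums: [0, 12, 19, 24, 38, 47, 55, 65, 68, 72, 76]
Sum[0..3] = prefix[4] - prefix[0] = 38 - 0 = 38


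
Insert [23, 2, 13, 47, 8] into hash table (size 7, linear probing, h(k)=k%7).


Insertions: 23->slot 2; 2->slot 3; 13->slot 6; 47->slot 5; 8->slot 1
Table: [None, 8, 23, 2, None, 47, 13]


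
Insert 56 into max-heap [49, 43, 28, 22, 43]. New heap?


Append 56: [49, 43, 28, 22, 43, 56]
Bubble up: swap idx 5(56) with idx 2(28); swap idx 2(56) with idx 0(49)
Result: [56, 43, 49, 22, 43, 28]


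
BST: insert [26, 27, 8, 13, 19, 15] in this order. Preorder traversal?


Root = 26; build tree by BST insertion.
Preorder traversal: [26, 8, 13, 19, 15, 27]


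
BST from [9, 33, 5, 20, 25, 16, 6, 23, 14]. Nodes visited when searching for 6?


BST root = 9
Search for 6: compare at each node
Path: [9, 5, 6]


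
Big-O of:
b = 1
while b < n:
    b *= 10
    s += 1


Per nesting level: O(log n) = O(log n)
Complexity: O(log n)


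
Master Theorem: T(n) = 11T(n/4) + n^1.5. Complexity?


a=11, b=4, c=1.5. log_4(11)=1.730 > c=1.5. Case 1: O(n^log_b(a)) = O(n^1.730)
Complexity: O(n^1.730)


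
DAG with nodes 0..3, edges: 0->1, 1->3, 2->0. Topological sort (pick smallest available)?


Kahn's algorithm, process smallest node first
Order: [2, 0, 1, 3]


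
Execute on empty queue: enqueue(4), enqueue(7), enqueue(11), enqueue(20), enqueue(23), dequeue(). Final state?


enqueue(4) -> [4]
enqueue(7) -> [4, 7]
enqueue(11) -> [4, 7, 11]
enqueue(20) -> [4, 7, 11, 20]
enqueue(23) -> [4, 7, 11, 20, 23]
dequeue() returns 4 -> [7, 11, 20, 23]
Final queue (front to back): [7, 11, 20, 23]


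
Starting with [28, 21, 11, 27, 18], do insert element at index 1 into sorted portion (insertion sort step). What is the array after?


After one pass: [21, 28, 11, 27, 18]


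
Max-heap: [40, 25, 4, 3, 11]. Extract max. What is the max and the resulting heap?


Max = 40
Replace root with last, heapify down
Resulting heap: [25, 11, 4, 3]


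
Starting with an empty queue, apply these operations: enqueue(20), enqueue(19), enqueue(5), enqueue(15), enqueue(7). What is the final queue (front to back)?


enqueue(20) -> [20]
enqueue(19) -> [20, 19]
enqueue(5) -> [20, 19, 5]
enqueue(15) -> [20, 19, 5, 15]
enqueue(7) -> [20, 19, 5, 15, 7]
Final queue (front to back): [20, 19, 5, 15, 7]


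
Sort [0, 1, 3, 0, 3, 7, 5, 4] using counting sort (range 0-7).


Count array: [2, 1, 0, 2, 1, 1, 0, 1]
Reconstruct: [0, 0, 1, 3, 3, 4, 5, 7]


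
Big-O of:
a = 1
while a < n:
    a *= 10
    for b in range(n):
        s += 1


Per nesting level: O(log n) * O(n) = O(n log n)
Complexity: O(n log n)


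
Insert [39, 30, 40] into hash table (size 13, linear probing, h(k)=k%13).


Insertions: 39->slot 0; 30->slot 4; 40->slot 1
Table: [39, 40, None, None, 30, None, None, None, None, None, None, None, None]


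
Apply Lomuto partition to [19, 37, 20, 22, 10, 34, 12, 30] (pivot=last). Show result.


Elements <= 30 go left of pivot.
Result: [19, 20, 22, 10, 12, 30, 37, 34], pivot at index 5


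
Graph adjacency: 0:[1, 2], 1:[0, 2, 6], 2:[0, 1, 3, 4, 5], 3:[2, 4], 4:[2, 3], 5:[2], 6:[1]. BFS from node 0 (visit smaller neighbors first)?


BFS queue: start with [0]
Visit order: [0, 1, 2, 6, 3, 4, 5]


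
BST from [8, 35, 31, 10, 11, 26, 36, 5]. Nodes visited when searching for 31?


BST root = 8
Search for 31: compare at each node
Path: [8, 35, 31]


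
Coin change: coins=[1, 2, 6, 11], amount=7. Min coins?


dp[0]=0; dp[i]=1+min(dp[i-c] for c in coins)
...dp[2]=1, dp[3]=2, dp[4]=2, dp[5]=3, dp[6]=1, dp[7]=2
Minimum coins for 7 = 2


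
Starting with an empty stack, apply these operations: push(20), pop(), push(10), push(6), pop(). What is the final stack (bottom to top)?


push(20) -> [20]
pop() returns 20 -> []
push(10) -> [10]
push(6) -> [10, 6]
pop() returns 6 -> [10]
Final stack (bottom to top): [10]


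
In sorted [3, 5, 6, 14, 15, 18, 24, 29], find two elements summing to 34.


Two pointers: lo=0, hi=7
Found pair: (5, 29) summing to 34


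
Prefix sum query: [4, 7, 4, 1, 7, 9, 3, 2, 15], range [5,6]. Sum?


Prefix sums: [0, 4, 11, 15, 16, 23, 32, 35, 37, 52]
Sum[5..6] = prefix[7] - prefix[5] = 35 - 23 = 12


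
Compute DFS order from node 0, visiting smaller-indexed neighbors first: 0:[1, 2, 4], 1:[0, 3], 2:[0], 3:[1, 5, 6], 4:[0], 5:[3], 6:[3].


DFS stack-based: start with [0]
Visit order: [0, 1, 3, 5, 6, 2, 4]


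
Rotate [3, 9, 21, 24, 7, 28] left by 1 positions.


Left rotate by 1: [9, 21, 24, 7, 28, 3]


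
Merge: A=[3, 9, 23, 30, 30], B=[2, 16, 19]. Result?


Compare heads, take smaller each step.
Merged: [2, 3, 9, 16, 19, 23, 30, 30]


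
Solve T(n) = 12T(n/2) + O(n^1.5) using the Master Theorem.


a=12, b=2, c=1.5. log_2(12)=3.585 > c=1.5. Case 1: O(n^log_b(a)) = O(n^3.585)
Complexity: O(n^3.585)


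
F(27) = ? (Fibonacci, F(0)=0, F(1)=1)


F(n)=F(n-1)+F(n-2)
...F(25)=75025, F(26)=121393, F(27)=196418


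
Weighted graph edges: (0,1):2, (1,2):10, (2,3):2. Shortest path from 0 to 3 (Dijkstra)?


Dijkstra from 0:
Distances: {0: 0, 1: 2, 2: 12, 3: 14}
Shortest distance to 3 = 14, path = [0, 1, 2, 3]


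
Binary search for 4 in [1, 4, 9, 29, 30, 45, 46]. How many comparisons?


Search for 4:
[0,6] mid=3 arr[3]=29
[0,2] mid=1 arr[1]=4
Total: 2 comparisons


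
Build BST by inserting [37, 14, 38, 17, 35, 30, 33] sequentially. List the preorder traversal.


Root = 37; build tree by BST insertion.
Preorder traversal: [37, 14, 17, 35, 30, 33, 38]


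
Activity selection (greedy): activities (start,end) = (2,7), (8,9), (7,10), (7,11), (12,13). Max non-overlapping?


Greedy: pick earliest-ending, then skip overlaps.
Selected (3 activities): [(2, 7), (8, 9), (12, 13)]


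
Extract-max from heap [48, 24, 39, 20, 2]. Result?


Max = 48
Replace root with last, heapify down
Resulting heap: [39, 24, 2, 20]


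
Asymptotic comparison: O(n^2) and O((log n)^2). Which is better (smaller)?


polylogarithmic grows slower than quadratic
O((log n)^2) is asymptotically smaller; O(n^2) grows faster


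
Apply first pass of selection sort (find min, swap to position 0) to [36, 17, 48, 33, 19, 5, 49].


After one pass: [5, 17, 48, 33, 19, 36, 49]


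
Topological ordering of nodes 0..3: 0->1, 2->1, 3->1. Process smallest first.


Kahn's algorithm, process smallest node first
Order: [0, 2, 3, 1]


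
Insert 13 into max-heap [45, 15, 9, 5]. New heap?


Append 13: [45, 15, 9, 5, 13]
Bubble up: no swaps needed
Result: [45, 15, 9, 5, 13]


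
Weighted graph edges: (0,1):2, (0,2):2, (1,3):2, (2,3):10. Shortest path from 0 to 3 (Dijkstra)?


Dijkstra from 0:
Distances: {0: 0, 1: 2, 2: 2, 3: 4}
Shortest distance to 3 = 4, path = [0, 1, 3]


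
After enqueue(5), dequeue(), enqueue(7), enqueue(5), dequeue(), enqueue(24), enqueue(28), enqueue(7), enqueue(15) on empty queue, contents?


enqueue(5) -> [5]
dequeue() returns 5 -> []
enqueue(7) -> [7]
enqueue(5) -> [7, 5]
dequeue() returns 7 -> [5]
enqueue(24) -> [5, 24]
enqueue(28) -> [5, 24, 28]
enqueue(7) -> [5, 24, 28, 7]
enqueue(15) -> [5, 24, 28, 7, 15]
Final queue (front to back): [5, 24, 28, 7, 15]


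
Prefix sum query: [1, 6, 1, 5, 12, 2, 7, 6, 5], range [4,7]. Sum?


Prefix sums: [0, 1, 7, 8, 13, 25, 27, 34, 40, 45]
Sum[4..7] = prefix[8] - prefix[4] = 40 - 13 = 27


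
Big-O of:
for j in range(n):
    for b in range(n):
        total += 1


Per nesting level: O(n) * O(n) = O(n^2)
Complexity: O(n^2)


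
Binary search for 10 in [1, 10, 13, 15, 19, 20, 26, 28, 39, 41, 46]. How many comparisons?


Search for 10:
[0,10] mid=5 arr[5]=20
[0,4] mid=2 arr[2]=13
[0,1] mid=0 arr[0]=1
[1,1] mid=1 arr[1]=10
Total: 4 comparisons


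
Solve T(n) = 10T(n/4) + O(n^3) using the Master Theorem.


a=10, b=4, c=3. log_4(10)=1.661 < c=3. Case 3: O(n^c) = O(n^3)
Complexity: O(n^3)


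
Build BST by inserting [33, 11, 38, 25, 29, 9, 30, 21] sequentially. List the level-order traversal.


Root = 33; build tree by BST insertion.
Level-Order traversal: [33, 11, 38, 9, 25, 21, 29, 30]


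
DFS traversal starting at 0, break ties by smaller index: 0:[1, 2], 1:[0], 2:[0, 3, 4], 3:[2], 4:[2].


DFS stack-based: start with [0]
Visit order: [0, 1, 2, 3, 4]


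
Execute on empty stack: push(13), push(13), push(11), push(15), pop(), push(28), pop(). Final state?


push(13) -> [13]
push(13) -> [13, 13]
push(11) -> [13, 13, 11]
push(15) -> [13, 13, 11, 15]
pop() returns 15 -> [13, 13, 11]
push(28) -> [13, 13, 11, 28]
pop() returns 28 -> [13, 13, 11]
Final stack (bottom to top): [13, 13, 11]


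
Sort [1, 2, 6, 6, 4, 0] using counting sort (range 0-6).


Count array: [1, 1, 1, 0, 1, 0, 2]
Reconstruct: [0, 1, 2, 4, 6, 6]


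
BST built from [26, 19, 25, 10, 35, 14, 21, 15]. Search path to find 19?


BST root = 26
Search for 19: compare at each node
Path: [26, 19]


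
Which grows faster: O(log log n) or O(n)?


double-logarithmic grows slower than linear
O(log log n) is asymptotically smaller; O(n) grows faster


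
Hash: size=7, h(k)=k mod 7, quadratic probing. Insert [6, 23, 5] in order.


Insertions: 6->slot 6; 23->slot 2; 5->slot 5
Table: [None, None, 23, None, None, 5, 6]


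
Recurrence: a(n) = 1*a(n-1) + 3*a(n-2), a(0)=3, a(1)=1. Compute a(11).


Build bottom-up:
...a(9)=2461, a(10)=5731, a(11)=1*5731+3*2461=13114


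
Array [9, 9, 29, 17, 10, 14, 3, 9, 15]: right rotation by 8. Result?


Right rotate by 8: [9, 29, 17, 10, 14, 3, 9, 15, 9]


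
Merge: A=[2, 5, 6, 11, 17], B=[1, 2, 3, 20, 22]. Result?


Compare heads, take smaller each step.
Merged: [1, 2, 2, 3, 5, 6, 11, 17, 20, 22]


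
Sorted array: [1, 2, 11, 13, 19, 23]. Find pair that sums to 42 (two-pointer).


Two pointers: lo=0, hi=5
Found pair: (19, 23) summing to 42


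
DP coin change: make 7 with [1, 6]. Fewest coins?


dp[0]=0; dp[i]=1+min(dp[i-c] for c in coins)
...dp[2]=2, dp[3]=3, dp[4]=4, dp[5]=5, dp[6]=1, dp[7]=2
Minimum coins for 7 = 2


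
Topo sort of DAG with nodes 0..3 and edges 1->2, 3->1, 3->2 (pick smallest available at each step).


Kahn's algorithm, process smallest node first
Order: [0, 3, 1, 2]


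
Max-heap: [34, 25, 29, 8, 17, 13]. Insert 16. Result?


Append 16: [34, 25, 29, 8, 17, 13, 16]
Bubble up: no swaps needed
Result: [34, 25, 29, 8, 17, 13, 16]


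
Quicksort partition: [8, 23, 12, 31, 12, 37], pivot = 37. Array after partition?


Elements <= 37 go left of pivot.
Result: [8, 23, 12, 31, 12, 37], pivot at index 5


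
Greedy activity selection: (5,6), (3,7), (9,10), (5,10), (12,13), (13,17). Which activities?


Greedy: pick earliest-ending, then skip overlaps.
Selected (4 activities): [(5, 6), (9, 10), (12, 13), (13, 17)]


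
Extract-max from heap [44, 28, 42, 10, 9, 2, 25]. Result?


Max = 44
Replace root with last, heapify down
Resulting heap: [42, 28, 25, 10, 9, 2]


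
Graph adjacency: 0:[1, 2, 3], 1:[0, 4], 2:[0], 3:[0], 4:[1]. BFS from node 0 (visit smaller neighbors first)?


BFS queue: start with [0]
Visit order: [0, 1, 2, 3, 4]


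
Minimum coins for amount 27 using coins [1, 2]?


dp[0]=0; dp[i]=1+min(dp[i-c] for c in coins)
...dp[22]=11, dp[23]=12, dp[24]=12, dp[25]=13, dp[26]=13, dp[27]=14
Minimum coins for 27 = 14


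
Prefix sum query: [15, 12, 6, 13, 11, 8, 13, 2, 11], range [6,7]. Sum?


Prefix sums: [0, 15, 27, 33, 46, 57, 65, 78, 80, 91]
Sum[6..7] = prefix[8] - prefix[6] = 80 - 65 = 15


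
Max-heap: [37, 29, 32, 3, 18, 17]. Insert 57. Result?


Append 57: [37, 29, 32, 3, 18, 17, 57]
Bubble up: swap idx 6(57) with idx 2(32); swap idx 2(57) with idx 0(37)
Result: [57, 29, 37, 3, 18, 17, 32]


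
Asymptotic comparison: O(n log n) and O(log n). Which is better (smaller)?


logarithmic grows slower than linearithmic
O(log n) is asymptotically smaller; O(n log n) grows faster


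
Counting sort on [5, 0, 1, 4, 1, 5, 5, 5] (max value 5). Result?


Count array: [1, 2, 0, 0, 1, 4]
Reconstruct: [0, 1, 1, 4, 5, 5, 5, 5]


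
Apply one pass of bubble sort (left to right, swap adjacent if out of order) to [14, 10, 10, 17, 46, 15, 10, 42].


After one pass: [10, 10, 14, 17, 15, 10, 42, 46]


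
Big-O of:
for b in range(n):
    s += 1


Per nesting level: O(n) = O(n)
Complexity: O(n)


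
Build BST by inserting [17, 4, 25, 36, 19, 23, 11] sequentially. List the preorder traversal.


Root = 17; build tree by BST insertion.
Preorder traversal: [17, 4, 11, 25, 19, 23, 36]


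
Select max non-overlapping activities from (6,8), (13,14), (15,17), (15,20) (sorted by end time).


Greedy: pick earliest-ending, then skip overlaps.
Selected (3 activities): [(6, 8), (13, 14), (15, 17)]


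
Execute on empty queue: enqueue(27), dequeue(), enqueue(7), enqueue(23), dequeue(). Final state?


enqueue(27) -> [27]
dequeue() returns 27 -> []
enqueue(7) -> [7]
enqueue(23) -> [7, 23]
dequeue() returns 7 -> [23]
Final queue (front to back): [23]


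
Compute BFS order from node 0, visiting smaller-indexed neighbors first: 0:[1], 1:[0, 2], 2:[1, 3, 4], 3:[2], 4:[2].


BFS queue: start with [0]
Visit order: [0, 1, 2, 3, 4]


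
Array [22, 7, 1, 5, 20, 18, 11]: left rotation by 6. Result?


Left rotate by 6: [11, 22, 7, 1, 5, 20, 18]


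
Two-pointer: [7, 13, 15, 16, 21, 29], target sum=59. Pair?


Two pointers: lo=0, hi=5
No pair sums to 59


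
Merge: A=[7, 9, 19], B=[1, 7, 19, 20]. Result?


Compare heads, take smaller each step.
Merged: [1, 7, 7, 9, 19, 19, 20]


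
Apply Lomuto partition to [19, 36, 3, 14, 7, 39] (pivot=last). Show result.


Elements <= 39 go left of pivot.
Result: [19, 36, 3, 14, 7, 39], pivot at index 5


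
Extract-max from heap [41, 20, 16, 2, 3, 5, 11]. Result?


Max = 41
Replace root with last, heapify down
Resulting heap: [20, 11, 16, 2, 3, 5]


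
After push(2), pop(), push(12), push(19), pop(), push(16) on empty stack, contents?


push(2) -> [2]
pop() returns 2 -> []
push(12) -> [12]
push(19) -> [12, 19]
pop() returns 19 -> [12]
push(16) -> [12, 16]
Final stack (bottom to top): [12, 16]


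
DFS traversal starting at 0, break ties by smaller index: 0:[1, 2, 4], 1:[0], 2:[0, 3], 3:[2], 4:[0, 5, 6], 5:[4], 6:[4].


DFS stack-based: start with [0]
Visit order: [0, 1, 2, 3, 4, 5, 6]


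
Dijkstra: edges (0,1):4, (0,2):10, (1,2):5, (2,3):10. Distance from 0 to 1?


Dijkstra from 0:
Distances: {0: 0, 1: 4, 2: 9, 3: 19}
Shortest distance to 1 = 4, path = [0, 1]


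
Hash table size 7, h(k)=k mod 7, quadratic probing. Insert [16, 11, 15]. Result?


Insertions: 16->slot 2; 11->slot 4; 15->slot 1
Table: [None, 15, 16, None, 11, None, None]


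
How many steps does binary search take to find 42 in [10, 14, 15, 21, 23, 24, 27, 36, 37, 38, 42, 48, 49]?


Search for 42:
[0,12] mid=6 arr[6]=27
[7,12] mid=9 arr[9]=38
[10,12] mid=11 arr[11]=48
[10,10] mid=10 arr[10]=42
Total: 4 comparisons


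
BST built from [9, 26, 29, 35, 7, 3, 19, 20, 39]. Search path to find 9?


BST root = 9
Search for 9: compare at each node
Path: [9]


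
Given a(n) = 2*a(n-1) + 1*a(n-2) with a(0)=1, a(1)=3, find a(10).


Build bottom-up:
...a(8)=1393, a(9)=3363, a(10)=2*3363+1*1393=8119


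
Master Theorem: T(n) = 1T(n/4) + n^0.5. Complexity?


a=1, b=4, c=0.5. log_4(1)=0 < c=0.5. Case 3: O(n^c) = O(sqrt(n))
Complexity: O(sqrt(n))


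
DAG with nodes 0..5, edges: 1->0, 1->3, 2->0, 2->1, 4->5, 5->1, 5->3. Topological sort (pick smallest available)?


Kahn's algorithm, process smallest node first
Order: [2, 4, 5, 1, 0, 3]


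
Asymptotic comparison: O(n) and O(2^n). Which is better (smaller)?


linear grows slower than exponential
O(n) is asymptotically smaller; O(2^n) grows faster


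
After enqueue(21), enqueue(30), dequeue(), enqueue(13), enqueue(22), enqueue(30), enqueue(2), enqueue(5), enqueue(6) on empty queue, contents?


enqueue(21) -> [21]
enqueue(30) -> [21, 30]
dequeue() returns 21 -> [30]
enqueue(13) -> [30, 13]
enqueue(22) -> [30, 13, 22]
enqueue(30) -> [30, 13, 22, 30]
enqueue(2) -> [30, 13, 22, 30, 2]
enqueue(5) -> [30, 13, 22, 30, 2, 5]
enqueue(6) -> [30, 13, 22, 30, 2, 5, 6]
Final queue (front to back): [30, 13, 22, 30, 2, 5, 6]


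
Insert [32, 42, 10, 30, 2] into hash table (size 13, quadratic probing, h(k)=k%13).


Insertions: 32->slot 6; 42->slot 3; 10->slot 10; 30->slot 4; 2->slot 2
Table: [None, None, 2, 42, 30, None, 32, None, None, None, 10, None, None]


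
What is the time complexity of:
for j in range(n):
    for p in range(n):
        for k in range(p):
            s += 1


Per nesting level: O(n) * O(n) * O(n) [triangular over p] = O(n^3)
Complexity: O(n^3)


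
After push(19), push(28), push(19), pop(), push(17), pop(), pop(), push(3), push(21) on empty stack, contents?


push(19) -> [19]
push(28) -> [19, 28]
push(19) -> [19, 28, 19]
pop() returns 19 -> [19, 28]
push(17) -> [19, 28, 17]
pop() returns 17 -> [19, 28]
pop() returns 28 -> [19]
push(3) -> [19, 3]
push(21) -> [19, 3, 21]
Final stack (bottom to top): [19, 3, 21]


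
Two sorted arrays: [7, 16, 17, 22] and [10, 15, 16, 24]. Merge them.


Compare heads, take smaller each step.
Merged: [7, 10, 15, 16, 16, 17, 22, 24]


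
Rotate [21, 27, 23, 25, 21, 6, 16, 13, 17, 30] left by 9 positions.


Left rotate by 9: [30, 21, 27, 23, 25, 21, 6, 16, 13, 17]


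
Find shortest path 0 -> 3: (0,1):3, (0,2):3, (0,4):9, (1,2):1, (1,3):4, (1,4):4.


Dijkstra from 0:
Distances: {0: 0, 1: 3, 2: 3, 3: 7, 4: 7}
Shortest distance to 3 = 7, path = [0, 1, 3]


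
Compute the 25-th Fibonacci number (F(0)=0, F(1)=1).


F(n)=F(n-1)+F(n-2)
...F(23)=28657, F(24)=46368, F(25)=75025


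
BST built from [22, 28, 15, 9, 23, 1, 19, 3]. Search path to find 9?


BST root = 22
Search for 9: compare at each node
Path: [22, 15, 9]


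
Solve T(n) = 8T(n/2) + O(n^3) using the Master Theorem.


a=8, b=2, c=3. log_2(8)=3 = c=3. Case 2: O(n^c log n) = O(n^3 log n)
Complexity: O(n^3 log n)


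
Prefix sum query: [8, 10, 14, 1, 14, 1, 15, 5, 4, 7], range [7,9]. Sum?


Prefix sums: [0, 8, 18, 32, 33, 47, 48, 63, 68, 72, 79]
Sum[7..9] = prefix[10] - prefix[7] = 79 - 63 = 16


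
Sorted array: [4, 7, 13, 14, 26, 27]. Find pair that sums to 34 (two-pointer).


Two pointers: lo=0, hi=5
Found pair: (7, 27) summing to 34


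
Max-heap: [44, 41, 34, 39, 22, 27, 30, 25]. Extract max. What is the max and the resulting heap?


Max = 44
Replace root with last, heapify down
Resulting heap: [41, 39, 34, 25, 22, 27, 30]


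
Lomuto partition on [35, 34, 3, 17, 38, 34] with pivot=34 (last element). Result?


Elements <= 34 go left of pivot.
Result: [34, 3, 17, 34, 38, 35], pivot at index 3


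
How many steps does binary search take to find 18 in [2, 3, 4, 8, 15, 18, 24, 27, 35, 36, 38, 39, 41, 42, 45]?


Search for 18:
[0,14] mid=7 arr[7]=27
[0,6] mid=3 arr[3]=8
[4,6] mid=5 arr[5]=18
Total: 3 comparisons


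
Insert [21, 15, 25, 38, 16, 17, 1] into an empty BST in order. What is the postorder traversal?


Root = 21; build tree by BST insertion.
Postorder traversal: [1, 17, 16, 15, 38, 25, 21]


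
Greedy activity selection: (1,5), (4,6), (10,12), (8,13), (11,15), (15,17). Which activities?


Greedy: pick earliest-ending, then skip overlaps.
Selected (3 activities): [(1, 5), (10, 12), (15, 17)]


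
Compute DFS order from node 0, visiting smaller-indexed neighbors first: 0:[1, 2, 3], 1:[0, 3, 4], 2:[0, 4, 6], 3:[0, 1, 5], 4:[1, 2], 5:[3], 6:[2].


DFS stack-based: start with [0]
Visit order: [0, 1, 3, 5, 4, 2, 6]


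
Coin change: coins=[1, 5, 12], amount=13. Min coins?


dp[0]=0; dp[i]=1+min(dp[i-c] for c in coins)
...dp[8]=4, dp[9]=5, dp[10]=2, dp[11]=3, dp[12]=1, dp[13]=2
Minimum coins for 13 = 2


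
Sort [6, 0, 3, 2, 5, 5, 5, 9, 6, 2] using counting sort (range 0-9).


Count array: [1, 0, 2, 1, 0, 3, 2, 0, 0, 1]
Reconstruct: [0, 2, 2, 3, 5, 5, 5, 6, 6, 9]


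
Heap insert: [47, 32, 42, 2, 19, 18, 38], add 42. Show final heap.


Append 42: [47, 32, 42, 2, 19, 18, 38, 42]
Bubble up: swap idx 7(42) with idx 3(2); swap idx 3(42) with idx 1(32)
Result: [47, 42, 42, 32, 19, 18, 38, 2]


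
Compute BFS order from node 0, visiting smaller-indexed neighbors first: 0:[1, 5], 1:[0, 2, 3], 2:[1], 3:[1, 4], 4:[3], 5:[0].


BFS queue: start with [0]
Visit order: [0, 1, 5, 2, 3, 4]


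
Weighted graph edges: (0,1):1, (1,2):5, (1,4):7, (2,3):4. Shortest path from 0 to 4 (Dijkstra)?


Dijkstra from 0:
Distances: {0: 0, 1: 1, 2: 6, 3: 10, 4: 8}
Shortest distance to 4 = 8, path = [0, 1, 4]


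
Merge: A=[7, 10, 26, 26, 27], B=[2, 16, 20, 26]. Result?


Compare heads, take smaller each step.
Merged: [2, 7, 10, 16, 20, 26, 26, 26, 27]


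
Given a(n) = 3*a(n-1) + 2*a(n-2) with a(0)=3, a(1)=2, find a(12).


Build bottom-up:
...a(10)=293472, a(11)=1045216, a(12)=3*1045216+2*293472=3722592


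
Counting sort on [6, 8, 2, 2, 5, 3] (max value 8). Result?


Count array: [0, 0, 2, 1, 0, 1, 1, 0, 1]
Reconstruct: [2, 2, 3, 5, 6, 8]


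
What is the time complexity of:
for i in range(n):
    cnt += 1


Per nesting level: O(n) = O(n)
Complexity: O(n)


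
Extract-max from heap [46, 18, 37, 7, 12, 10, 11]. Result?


Max = 46
Replace root with last, heapify down
Resulting heap: [37, 18, 11, 7, 12, 10]


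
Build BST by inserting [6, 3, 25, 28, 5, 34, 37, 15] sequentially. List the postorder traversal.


Root = 6; build tree by BST insertion.
Postorder traversal: [5, 3, 15, 37, 34, 28, 25, 6]


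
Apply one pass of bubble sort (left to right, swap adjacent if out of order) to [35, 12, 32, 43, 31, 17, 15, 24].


After one pass: [12, 32, 35, 31, 17, 15, 24, 43]


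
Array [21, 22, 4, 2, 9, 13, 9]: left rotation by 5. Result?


Left rotate by 5: [13, 9, 21, 22, 4, 2, 9]


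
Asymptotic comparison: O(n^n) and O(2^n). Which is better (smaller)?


exponential grows slower than n^n
O(2^n) is asymptotically smaller; O(n^n) grows faster


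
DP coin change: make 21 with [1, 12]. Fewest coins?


dp[0]=0; dp[i]=1+min(dp[i-c] for c in coins)
...dp[16]=5, dp[17]=6, dp[18]=7, dp[19]=8, dp[20]=9, dp[21]=10
Minimum coins for 21 = 10


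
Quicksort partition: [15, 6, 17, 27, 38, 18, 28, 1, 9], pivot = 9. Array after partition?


Elements <= 9 go left of pivot.
Result: [6, 1, 9, 27, 38, 18, 28, 15, 17], pivot at index 2


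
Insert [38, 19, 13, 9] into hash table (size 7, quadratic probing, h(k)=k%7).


Insertions: 38->slot 3; 19->slot 5; 13->slot 6; 9->slot 2
Table: [None, None, 9, 38, None, 19, 13]


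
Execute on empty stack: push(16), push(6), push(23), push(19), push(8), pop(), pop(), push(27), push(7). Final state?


push(16) -> [16]
push(6) -> [16, 6]
push(23) -> [16, 6, 23]
push(19) -> [16, 6, 23, 19]
push(8) -> [16, 6, 23, 19, 8]
pop() returns 8 -> [16, 6, 23, 19]
pop() returns 19 -> [16, 6, 23]
push(27) -> [16, 6, 23, 27]
push(7) -> [16, 6, 23, 27, 7]
Final stack (bottom to top): [16, 6, 23, 27, 7]


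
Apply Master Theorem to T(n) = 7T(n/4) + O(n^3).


a=7, b=4, c=3. log_4(7)=1.404 < c=3. Case 3: O(n^c) = O(n^3)
Complexity: O(n^3)


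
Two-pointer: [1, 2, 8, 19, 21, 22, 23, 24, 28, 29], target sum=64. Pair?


Two pointers: lo=0, hi=9
No pair sums to 64


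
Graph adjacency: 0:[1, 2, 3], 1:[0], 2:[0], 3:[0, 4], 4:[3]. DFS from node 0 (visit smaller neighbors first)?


DFS stack-based: start with [0]
Visit order: [0, 1, 2, 3, 4]


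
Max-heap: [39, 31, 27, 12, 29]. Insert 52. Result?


Append 52: [39, 31, 27, 12, 29, 52]
Bubble up: swap idx 5(52) with idx 2(27); swap idx 2(52) with idx 0(39)
Result: [52, 31, 39, 12, 29, 27]


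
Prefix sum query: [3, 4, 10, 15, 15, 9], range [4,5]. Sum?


Prefix sums: [0, 3, 7, 17, 32, 47, 56]
Sum[4..5] = prefix[6] - prefix[4] = 56 - 32 = 24


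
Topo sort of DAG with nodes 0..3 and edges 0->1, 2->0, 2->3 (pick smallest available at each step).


Kahn's algorithm, process smallest node first
Order: [2, 0, 1, 3]


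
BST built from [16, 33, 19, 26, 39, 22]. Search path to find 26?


BST root = 16
Search for 26: compare at each node
Path: [16, 33, 19, 26]


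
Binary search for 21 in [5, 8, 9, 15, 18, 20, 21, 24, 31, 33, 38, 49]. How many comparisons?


Search for 21:
[0,11] mid=5 arr[5]=20
[6,11] mid=8 arr[8]=31
[6,7] mid=6 arr[6]=21
Total: 3 comparisons


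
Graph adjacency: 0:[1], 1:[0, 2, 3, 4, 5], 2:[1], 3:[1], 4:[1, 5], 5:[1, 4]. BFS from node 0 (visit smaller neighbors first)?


BFS queue: start with [0]
Visit order: [0, 1, 2, 3, 4, 5]


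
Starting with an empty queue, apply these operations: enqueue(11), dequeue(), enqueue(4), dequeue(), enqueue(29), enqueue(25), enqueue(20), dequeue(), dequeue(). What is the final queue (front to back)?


enqueue(11) -> [11]
dequeue() returns 11 -> []
enqueue(4) -> [4]
dequeue() returns 4 -> []
enqueue(29) -> [29]
enqueue(25) -> [29, 25]
enqueue(20) -> [29, 25, 20]
dequeue() returns 29 -> [25, 20]
dequeue() returns 25 -> [20]
Final queue (front to back): [20]


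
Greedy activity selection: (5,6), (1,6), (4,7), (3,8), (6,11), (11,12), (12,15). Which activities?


Greedy: pick earliest-ending, then skip overlaps.
Selected (4 activities): [(5, 6), (6, 11), (11, 12), (12, 15)]


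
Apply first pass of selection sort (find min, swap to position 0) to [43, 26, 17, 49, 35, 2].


After one pass: [2, 26, 17, 49, 35, 43]


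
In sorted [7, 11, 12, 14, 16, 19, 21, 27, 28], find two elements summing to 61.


Two pointers: lo=0, hi=8
No pair sums to 61


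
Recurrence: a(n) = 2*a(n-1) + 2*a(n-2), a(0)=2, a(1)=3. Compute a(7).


Build bottom-up:
...a(5)=196, a(6)=536, a(7)=2*536+2*196=1464


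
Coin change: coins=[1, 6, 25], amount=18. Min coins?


dp[0]=0; dp[i]=1+min(dp[i-c] for c in coins)
...dp[13]=3, dp[14]=4, dp[15]=5, dp[16]=6, dp[17]=7, dp[18]=3
Minimum coins for 18 = 3


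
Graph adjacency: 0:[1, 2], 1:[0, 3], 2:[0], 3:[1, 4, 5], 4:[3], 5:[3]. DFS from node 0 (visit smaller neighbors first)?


DFS stack-based: start with [0]
Visit order: [0, 1, 3, 4, 5, 2]


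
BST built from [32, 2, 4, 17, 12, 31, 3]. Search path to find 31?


BST root = 32
Search for 31: compare at each node
Path: [32, 2, 4, 17, 31]


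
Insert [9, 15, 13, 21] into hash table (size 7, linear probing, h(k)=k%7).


Insertions: 9->slot 2; 15->slot 1; 13->slot 6; 21->slot 0
Table: [21, 15, 9, None, None, None, 13]


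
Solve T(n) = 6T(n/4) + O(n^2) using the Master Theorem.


a=6, b=4, c=2. log_4(6)=1.292 < c=2. Case 3: O(n^c) = O(n^2)
Complexity: O(n^2)


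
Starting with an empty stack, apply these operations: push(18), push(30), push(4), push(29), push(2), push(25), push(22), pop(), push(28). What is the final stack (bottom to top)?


push(18) -> [18]
push(30) -> [18, 30]
push(4) -> [18, 30, 4]
push(29) -> [18, 30, 4, 29]
push(2) -> [18, 30, 4, 29, 2]
push(25) -> [18, 30, 4, 29, 2, 25]
push(22) -> [18, 30, 4, 29, 2, 25, 22]
pop() returns 22 -> [18, 30, 4, 29, 2, 25]
push(28) -> [18, 30, 4, 29, 2, 25, 28]
Final stack (bottom to top): [18, 30, 4, 29, 2, 25, 28]


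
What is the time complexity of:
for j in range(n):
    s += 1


Per nesting level: O(n) = O(n)
Complexity: O(n)


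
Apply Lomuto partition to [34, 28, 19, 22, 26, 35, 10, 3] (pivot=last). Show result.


Elements <= 3 go left of pivot.
Result: [3, 28, 19, 22, 26, 35, 10, 34], pivot at index 0


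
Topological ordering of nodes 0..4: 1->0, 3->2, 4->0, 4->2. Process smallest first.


Kahn's algorithm, process smallest node first
Order: [1, 3, 4, 0, 2]


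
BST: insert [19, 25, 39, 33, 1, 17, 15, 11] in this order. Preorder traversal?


Root = 19; build tree by BST insertion.
Preorder traversal: [19, 1, 17, 15, 11, 25, 39, 33]


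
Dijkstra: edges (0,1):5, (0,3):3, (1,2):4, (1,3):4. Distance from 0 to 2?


Dijkstra from 0:
Distances: {0: 0, 1: 5, 2: 9, 3: 3}
Shortest distance to 2 = 9, path = [0, 1, 2]


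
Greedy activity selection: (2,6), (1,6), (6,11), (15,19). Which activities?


Greedy: pick earliest-ending, then skip overlaps.
Selected (3 activities): [(2, 6), (6, 11), (15, 19)]


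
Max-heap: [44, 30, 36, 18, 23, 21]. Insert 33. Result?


Append 33: [44, 30, 36, 18, 23, 21, 33]
Bubble up: no swaps needed
Result: [44, 30, 36, 18, 23, 21, 33]


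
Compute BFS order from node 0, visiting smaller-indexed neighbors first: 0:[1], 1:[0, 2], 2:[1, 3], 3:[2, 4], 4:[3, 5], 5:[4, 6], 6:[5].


BFS queue: start with [0]
Visit order: [0, 1, 2, 3, 4, 5, 6]


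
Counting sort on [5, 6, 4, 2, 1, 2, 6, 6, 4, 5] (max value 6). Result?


Count array: [0, 1, 2, 0, 2, 2, 3]
Reconstruct: [1, 2, 2, 4, 4, 5, 5, 6, 6, 6]


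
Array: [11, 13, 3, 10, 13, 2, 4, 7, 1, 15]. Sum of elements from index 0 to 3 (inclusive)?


Prefix sums: [0, 11, 24, 27, 37, 50, 52, 56, 63, 64, 79]
Sum[0..3] = prefix[4] - prefix[0] = 37 - 0 = 37


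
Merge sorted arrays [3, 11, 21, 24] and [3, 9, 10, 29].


Compare heads, take smaller each step.
Merged: [3, 3, 9, 10, 11, 21, 24, 29]


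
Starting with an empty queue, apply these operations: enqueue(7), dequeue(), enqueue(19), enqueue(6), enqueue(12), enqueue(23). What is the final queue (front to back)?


enqueue(7) -> [7]
dequeue() returns 7 -> []
enqueue(19) -> [19]
enqueue(6) -> [19, 6]
enqueue(12) -> [19, 6, 12]
enqueue(23) -> [19, 6, 12, 23]
Final queue (front to back): [19, 6, 12, 23]


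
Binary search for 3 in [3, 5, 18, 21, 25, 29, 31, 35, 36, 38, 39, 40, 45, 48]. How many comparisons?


Search for 3:
[0,13] mid=6 arr[6]=31
[0,5] mid=2 arr[2]=18
[0,1] mid=0 arr[0]=3
Total: 3 comparisons


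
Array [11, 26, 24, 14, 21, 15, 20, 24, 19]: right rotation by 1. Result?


Right rotate by 1: [19, 11, 26, 24, 14, 21, 15, 20, 24]


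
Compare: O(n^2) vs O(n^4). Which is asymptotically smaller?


quadratic grows slower than quartic
O(n^2) is asymptotically smaller; O(n^4) grows faster


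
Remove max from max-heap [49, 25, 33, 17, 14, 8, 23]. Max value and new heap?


Max = 49
Replace root with last, heapify down
Resulting heap: [33, 25, 23, 17, 14, 8]


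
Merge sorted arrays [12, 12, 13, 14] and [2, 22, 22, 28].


Compare heads, take smaller each step.
Merged: [2, 12, 12, 13, 14, 22, 22, 28]


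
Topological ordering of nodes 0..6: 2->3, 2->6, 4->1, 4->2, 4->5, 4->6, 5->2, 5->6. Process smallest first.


Kahn's algorithm, process smallest node first
Order: [0, 4, 1, 5, 2, 3, 6]


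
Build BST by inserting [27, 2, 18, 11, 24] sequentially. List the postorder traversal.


Root = 27; build tree by BST insertion.
Postorder traversal: [11, 24, 18, 2, 27]


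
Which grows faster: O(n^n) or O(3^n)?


exponential (base 3) grows slower than n^n
O(3^n) is asymptotically smaller; O(n^n) grows faster


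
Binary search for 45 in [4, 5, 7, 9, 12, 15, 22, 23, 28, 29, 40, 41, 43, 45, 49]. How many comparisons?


Search for 45:
[0,14] mid=7 arr[7]=23
[8,14] mid=11 arr[11]=41
[12,14] mid=13 arr[13]=45
Total: 3 comparisons


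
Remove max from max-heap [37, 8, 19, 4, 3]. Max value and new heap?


Max = 37
Replace root with last, heapify down
Resulting heap: [19, 8, 3, 4]


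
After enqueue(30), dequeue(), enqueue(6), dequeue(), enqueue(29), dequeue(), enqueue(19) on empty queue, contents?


enqueue(30) -> [30]
dequeue() returns 30 -> []
enqueue(6) -> [6]
dequeue() returns 6 -> []
enqueue(29) -> [29]
dequeue() returns 29 -> []
enqueue(19) -> [19]
Final queue (front to back): [19]


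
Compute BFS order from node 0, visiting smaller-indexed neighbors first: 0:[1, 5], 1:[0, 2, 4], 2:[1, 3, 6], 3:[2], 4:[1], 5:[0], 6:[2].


BFS queue: start with [0]
Visit order: [0, 1, 5, 2, 4, 3, 6]


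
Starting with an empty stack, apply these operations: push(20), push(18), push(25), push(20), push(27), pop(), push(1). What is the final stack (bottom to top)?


push(20) -> [20]
push(18) -> [20, 18]
push(25) -> [20, 18, 25]
push(20) -> [20, 18, 25, 20]
push(27) -> [20, 18, 25, 20, 27]
pop() returns 27 -> [20, 18, 25, 20]
push(1) -> [20, 18, 25, 20, 1]
Final stack (bottom to top): [20, 18, 25, 20, 1]


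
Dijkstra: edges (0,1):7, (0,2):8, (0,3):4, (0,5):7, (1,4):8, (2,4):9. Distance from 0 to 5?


Dijkstra from 0:
Distances: {0: 0, 1: 7, 2: 8, 3: 4, 4: 15, 5: 7}
Shortest distance to 5 = 7, path = [0, 5]


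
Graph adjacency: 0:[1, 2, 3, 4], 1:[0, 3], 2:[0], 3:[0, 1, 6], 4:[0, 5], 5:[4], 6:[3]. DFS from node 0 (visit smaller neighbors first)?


DFS stack-based: start with [0]
Visit order: [0, 1, 3, 6, 2, 4, 5]


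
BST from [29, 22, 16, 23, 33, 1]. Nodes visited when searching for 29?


BST root = 29
Search for 29: compare at each node
Path: [29]


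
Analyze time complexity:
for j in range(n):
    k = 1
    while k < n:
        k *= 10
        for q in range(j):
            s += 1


Per nesting level: O(n) * O(log n) * O(n) [triangular over j] = O(n^2 log n)
Complexity: O(n^2 log n)


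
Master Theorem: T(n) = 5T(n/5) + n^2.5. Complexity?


a=5, b=5, c=2.5. log_5(5)=1 < c=2.5. Case 3: O(n^c) = O(n^2.500)
Complexity: O(n^2.500)
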